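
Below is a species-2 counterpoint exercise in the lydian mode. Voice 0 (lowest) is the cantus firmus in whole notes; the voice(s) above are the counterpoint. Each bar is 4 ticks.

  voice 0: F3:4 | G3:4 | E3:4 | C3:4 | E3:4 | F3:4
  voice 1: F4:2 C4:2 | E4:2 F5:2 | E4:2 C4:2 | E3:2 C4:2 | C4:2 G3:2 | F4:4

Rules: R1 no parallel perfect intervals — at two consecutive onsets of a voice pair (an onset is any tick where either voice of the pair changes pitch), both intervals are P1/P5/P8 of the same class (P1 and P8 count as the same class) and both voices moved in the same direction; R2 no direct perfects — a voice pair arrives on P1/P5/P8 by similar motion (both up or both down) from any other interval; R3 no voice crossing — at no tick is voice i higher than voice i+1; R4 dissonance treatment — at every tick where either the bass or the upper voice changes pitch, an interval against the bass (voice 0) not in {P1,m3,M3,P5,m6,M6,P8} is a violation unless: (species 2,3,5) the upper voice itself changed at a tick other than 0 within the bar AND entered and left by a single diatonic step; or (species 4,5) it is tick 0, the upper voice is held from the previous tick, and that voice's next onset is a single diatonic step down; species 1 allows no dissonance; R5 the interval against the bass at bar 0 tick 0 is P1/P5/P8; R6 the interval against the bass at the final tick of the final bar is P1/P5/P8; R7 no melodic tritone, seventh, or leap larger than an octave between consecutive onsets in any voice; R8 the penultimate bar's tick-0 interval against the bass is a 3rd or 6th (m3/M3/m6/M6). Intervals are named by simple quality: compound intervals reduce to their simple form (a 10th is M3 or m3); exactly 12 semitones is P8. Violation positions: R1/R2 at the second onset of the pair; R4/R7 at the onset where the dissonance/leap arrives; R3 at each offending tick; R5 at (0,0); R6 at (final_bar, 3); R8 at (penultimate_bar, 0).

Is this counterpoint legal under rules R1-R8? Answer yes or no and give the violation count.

No (6 violations)

bar 0: v0=F3 v1=F4 (P8)
bar 1: v0=G3 v1=E4 (M6)
bar 2: v0=E3 v1=E4 (P8)
bar 3: v0=C3 v1=E3 (M3)
bar 4: v0=E3 v1=C4 (m6)
bar 5: v0=F3 v1=F4 (P8)
  R4 @ bar1.2: G3/F5 m7 untreated
  R7 @ bar1.2: E4->F5 leap 13st
  R2 @ bar2.0: G3/F5 m7 -> E3/E4 P8 similar
  R7 @ bar2.0: F5->E4 leap 13st
  R2 @ bar5.0: E3/G3 m3 -> F3/F4 P8 similar
  R7 @ bar5.0: G3->F4 leap 10st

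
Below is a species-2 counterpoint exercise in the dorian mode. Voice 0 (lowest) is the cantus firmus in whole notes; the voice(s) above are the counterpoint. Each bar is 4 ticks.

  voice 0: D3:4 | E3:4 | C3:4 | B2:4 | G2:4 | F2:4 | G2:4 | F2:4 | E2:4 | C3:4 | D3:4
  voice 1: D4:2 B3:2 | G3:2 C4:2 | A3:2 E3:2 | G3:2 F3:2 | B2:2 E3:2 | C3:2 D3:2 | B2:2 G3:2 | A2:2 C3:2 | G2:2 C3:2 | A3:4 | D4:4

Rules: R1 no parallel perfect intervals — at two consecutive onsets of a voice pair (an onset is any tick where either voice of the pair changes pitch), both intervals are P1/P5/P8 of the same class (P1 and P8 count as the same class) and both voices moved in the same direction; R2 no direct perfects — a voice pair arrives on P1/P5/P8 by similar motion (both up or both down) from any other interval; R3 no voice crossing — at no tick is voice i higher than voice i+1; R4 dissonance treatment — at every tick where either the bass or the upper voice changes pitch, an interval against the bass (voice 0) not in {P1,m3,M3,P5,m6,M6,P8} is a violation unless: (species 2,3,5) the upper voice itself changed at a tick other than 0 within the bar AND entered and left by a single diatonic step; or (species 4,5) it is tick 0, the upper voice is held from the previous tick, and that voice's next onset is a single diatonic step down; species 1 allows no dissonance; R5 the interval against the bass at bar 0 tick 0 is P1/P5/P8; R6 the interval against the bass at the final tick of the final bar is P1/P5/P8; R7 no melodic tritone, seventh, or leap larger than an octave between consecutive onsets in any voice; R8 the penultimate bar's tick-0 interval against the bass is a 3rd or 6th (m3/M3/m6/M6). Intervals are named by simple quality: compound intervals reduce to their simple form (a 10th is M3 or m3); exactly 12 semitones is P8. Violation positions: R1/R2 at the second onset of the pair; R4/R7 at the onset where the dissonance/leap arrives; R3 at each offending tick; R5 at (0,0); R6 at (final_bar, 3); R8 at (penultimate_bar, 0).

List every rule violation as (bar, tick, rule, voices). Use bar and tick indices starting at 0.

(3, 2, R4, (0, 1))
(4, 0, R7, (1,))
(5, 0, R2, (0, 1))
(7, 0, R7, (1,))
(10, 0, R2, (0, 1))

bar 0: v0=D3 v1=D4 downbeat P8
bar 1: v0=E3 v1=G3 downbeat m3
bar 2: v0=C3 v1=A3 downbeat M6
bar 3: v0=B2 v1=G3 downbeat m6
bar 4: v0=G2 v1=B2 downbeat M3
bar 5: v0=F2 v1=C3 downbeat P5
bar 6: v0=G2 v1=B2 downbeat M3
bar 7: v0=F2 v1=A2 downbeat M3
bar 8: v0=E2 v1=G2 downbeat m3
bar 9: v0=C3 v1=A3 downbeat M6
bar 10: v0=D3 v1=D4 downbeat P8
  -> R4 @ bar 3 tick 2 v(0, 1): B2/F3 TT untreated
  -> R7 @ bar 4 tick 0 v(1,): F3->B2 leap 6st
  -> R2 @ bar 5 tick 0 v(0, 1): G2/E3 M6 -> F2/C3 P5 similar
  -> R7 @ bar 7 tick 0 v(1,): G3->A2 leap 10st
  -> R2 @ bar 10 tick 0 v(0, 1): C3/A3 M6 -> D3/D4 P8 similar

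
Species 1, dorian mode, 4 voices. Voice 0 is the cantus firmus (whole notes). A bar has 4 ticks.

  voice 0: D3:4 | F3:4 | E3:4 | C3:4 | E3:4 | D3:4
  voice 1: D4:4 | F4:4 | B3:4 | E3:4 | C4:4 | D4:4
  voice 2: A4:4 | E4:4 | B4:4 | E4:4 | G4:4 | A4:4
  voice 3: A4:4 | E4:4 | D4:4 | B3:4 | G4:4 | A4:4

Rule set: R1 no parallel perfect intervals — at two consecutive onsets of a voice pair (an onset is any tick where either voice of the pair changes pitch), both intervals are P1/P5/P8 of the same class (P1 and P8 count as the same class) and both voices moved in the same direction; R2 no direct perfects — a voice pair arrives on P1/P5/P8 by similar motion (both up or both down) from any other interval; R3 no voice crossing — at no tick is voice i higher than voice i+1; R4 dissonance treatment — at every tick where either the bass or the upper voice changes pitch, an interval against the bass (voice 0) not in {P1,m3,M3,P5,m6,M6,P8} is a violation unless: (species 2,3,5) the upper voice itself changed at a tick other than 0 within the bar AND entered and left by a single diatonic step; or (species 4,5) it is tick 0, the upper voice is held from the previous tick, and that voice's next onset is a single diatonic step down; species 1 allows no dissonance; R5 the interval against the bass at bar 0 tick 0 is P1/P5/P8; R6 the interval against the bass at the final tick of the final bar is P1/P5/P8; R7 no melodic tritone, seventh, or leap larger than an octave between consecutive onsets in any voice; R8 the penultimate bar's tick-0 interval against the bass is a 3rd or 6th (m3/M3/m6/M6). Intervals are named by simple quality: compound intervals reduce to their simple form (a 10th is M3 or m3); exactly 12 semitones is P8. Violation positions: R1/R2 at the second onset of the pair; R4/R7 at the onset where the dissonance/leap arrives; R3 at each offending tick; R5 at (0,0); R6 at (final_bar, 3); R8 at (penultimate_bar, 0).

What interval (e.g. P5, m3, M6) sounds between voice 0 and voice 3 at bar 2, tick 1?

m7

voice 0=E3 voice 3=D4 -> m7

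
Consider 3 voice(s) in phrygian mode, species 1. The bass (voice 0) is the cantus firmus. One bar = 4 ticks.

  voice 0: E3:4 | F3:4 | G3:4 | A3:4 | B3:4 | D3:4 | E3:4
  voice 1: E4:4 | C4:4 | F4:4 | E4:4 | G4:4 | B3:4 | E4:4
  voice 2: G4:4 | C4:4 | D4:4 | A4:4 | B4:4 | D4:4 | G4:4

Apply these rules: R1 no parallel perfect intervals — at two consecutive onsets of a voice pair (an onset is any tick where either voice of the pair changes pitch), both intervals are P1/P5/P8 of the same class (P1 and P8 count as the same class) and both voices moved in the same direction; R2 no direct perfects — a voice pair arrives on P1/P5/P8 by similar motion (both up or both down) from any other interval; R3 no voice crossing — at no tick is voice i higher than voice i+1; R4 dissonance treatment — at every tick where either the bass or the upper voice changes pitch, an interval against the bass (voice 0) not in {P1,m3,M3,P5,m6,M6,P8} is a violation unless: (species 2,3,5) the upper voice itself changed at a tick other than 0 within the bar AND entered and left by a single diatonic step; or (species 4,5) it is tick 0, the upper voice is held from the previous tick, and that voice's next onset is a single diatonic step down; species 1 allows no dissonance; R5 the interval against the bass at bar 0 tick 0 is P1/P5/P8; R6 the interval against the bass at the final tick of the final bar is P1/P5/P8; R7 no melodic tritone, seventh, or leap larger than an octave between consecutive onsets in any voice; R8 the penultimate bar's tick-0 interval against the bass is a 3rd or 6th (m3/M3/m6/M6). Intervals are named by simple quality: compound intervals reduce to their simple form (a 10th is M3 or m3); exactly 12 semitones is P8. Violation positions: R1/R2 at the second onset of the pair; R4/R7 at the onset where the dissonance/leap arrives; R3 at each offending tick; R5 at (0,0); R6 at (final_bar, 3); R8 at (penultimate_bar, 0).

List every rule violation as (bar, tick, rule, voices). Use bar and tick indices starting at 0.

(0, 0, R5, (0, 2))
(1, 0, R2, (1, 2))
(2, 0, R1, (0, 2))
(2, 0, R3, (1, 2))
(2, 0, R4, (0, 1))
(2, 1, R3, (1, 2))
(2, 2, R3, (1, 2))
(2, 3, R3, (1, 2))
(3, 0, R2, (0, 2))
(4, 0, R1, (0, 2))
(5, 0, R1, (0, 2))
(5, 0, R8, (0, 2))
(6, 0, R2, (0, 1))
(6, 3, R6, (0, 2))

bar 0: v0=E3 v1=E4 v2=G4 downbeat m3
bar 1: v0=F3 v1=C4 v2=C4 downbeat P5
bar 2: v0=G3 v1=F4 v2=D4 downbeat P5
bar 3: v0=A3 v1=E4 v2=A4 downbeat P8
bar 4: v0=B3 v1=G4 v2=B4 downbeat P8
bar 5: v0=D3 v1=B3 v2=D4 downbeat P8
bar 6: v0=E3 v1=E4 v2=G4 downbeat m3
  -> R5 @ bar 0 tick 0 v(0, 2): opens on m3
  -> R2 @ bar 1 tick 0 v(1, 2): E4/G4 m3 -> C4/C4 P1 similar
  -> R1 @ bar 2 tick 0 v(0, 2): F3/C4 P5 -> G3/D4 P5 similar
  -> R3 @ bar 2 tick 0 v(1, 2): F4 above D4
  -> R4 @ bar 2 tick 0 v(0, 1): G3/F4 m7 untreated
  -> R3 @ bar 2 tick 1 v(1, 2): F4 above D4
  -> R3 @ bar 2 tick 2 v(1, 2): F4 above D4
  -> R3 @ bar 2 tick 3 v(1, 2): F4 above D4
  -> R2 @ bar 3 tick 0 v(0, 2): G3/D4 P5 -> A3/A4 P8 similar
  -> R1 @ bar 4 tick 0 v(0, 2): A3/A4 P8 -> B3/B4 P8 similar
  -> R1 @ bar 5 tick 0 v(0, 2): B3/B4 P8 -> D3/D4 P8 similar
  -> R8 @ bar 5 tick 0 v(0, 2): penult P8 not 3rd/6th
  -> R2 @ bar 6 tick 0 v(0, 1): D3/B3 M6 -> E3/E4 P8 similar
  -> R6 @ bar 6 tick 3 v(0, 2): closes on m3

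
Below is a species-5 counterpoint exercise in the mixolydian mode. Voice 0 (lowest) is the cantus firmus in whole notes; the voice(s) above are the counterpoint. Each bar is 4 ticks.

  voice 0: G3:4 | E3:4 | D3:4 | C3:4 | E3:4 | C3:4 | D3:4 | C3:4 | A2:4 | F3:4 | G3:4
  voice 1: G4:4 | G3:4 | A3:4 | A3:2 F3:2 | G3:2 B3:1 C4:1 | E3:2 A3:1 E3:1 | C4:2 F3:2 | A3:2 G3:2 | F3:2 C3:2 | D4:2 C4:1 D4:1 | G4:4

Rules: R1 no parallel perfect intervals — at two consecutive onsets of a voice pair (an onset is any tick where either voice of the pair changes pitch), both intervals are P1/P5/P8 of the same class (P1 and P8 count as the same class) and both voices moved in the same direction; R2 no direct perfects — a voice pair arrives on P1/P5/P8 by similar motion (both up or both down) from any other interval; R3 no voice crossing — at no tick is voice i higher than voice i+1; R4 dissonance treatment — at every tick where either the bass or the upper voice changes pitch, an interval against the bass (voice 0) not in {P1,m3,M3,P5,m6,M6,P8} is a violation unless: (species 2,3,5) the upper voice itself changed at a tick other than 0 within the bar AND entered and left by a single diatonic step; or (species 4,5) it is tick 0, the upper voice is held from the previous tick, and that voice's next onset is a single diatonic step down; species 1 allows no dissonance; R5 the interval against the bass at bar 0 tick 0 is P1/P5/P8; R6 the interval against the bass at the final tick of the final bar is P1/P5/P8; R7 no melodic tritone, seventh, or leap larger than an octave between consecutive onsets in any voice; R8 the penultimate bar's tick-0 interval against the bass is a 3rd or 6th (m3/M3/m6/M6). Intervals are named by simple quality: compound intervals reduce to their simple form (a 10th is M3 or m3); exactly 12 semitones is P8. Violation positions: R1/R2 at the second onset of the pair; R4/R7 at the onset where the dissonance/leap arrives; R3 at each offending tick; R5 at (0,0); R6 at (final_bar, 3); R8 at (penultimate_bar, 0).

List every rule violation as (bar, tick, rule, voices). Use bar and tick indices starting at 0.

(3, 2, R4, (0, 1))
(6, 0, R4, (0, 1))
(9, 0, R7, (1,))
(10, 0, R2, (0, 1))

bar 0: v0=G3 v1=G4 downbeat P8
bar 1: v0=E3 v1=G3 downbeat m3
bar 2: v0=D3 v1=A3 downbeat P5
bar 3: v0=C3 v1=A3 downbeat M6
bar 4: v0=E3 v1=G3 downbeat m3
bar 5: v0=C3 v1=E3 downbeat M3
bar 6: v0=D3 v1=C4 downbeat m7
bar 7: v0=C3 v1=A3 downbeat M6
bar 8: v0=A2 v1=F3 downbeat m6
bar 9: v0=F3 v1=D4 downbeat M6
bar 10: v0=G3 v1=G4 downbeat P8
  -> R4 @ bar 3 tick 2 v(0, 1): C3/F3 P4 untreated
  -> R4 @ bar 6 tick 0 v(0, 1): D3/C4 m7 untreated
  -> R7 @ bar 9 tick 0 v(1,): C3->D4 leap 14st
  -> R2 @ bar 10 tick 0 v(0, 1): F3/D4 M6 -> G3/G4 P8 similar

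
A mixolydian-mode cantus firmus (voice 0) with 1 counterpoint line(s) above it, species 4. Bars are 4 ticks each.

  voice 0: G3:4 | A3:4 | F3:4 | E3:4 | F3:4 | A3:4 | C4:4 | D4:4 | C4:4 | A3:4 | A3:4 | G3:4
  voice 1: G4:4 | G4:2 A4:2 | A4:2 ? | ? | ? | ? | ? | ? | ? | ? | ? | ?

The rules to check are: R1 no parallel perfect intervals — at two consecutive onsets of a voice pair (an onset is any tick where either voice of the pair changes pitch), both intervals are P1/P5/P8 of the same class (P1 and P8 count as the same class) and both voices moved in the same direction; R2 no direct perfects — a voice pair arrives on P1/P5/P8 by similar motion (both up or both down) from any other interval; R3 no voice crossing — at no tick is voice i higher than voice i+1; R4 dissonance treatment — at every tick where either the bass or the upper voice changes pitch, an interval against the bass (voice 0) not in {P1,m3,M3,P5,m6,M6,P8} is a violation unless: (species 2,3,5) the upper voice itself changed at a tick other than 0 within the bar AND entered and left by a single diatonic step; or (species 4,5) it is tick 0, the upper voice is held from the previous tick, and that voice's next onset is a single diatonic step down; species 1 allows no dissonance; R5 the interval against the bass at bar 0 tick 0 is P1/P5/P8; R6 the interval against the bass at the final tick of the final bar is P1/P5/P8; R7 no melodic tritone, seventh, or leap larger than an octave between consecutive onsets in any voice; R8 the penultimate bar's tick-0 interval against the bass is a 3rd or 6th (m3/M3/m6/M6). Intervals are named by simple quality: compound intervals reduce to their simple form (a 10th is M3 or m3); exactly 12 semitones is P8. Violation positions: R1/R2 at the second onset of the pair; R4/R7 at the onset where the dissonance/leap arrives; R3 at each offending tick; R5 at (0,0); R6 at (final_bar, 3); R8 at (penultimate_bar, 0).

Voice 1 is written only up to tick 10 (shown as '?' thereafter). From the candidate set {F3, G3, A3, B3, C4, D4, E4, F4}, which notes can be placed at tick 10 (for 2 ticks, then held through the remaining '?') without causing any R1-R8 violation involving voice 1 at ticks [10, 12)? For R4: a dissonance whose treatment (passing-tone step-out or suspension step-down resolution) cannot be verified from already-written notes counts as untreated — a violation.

{A3, C4, D4, F4}

F3: violates R7
G3: violates R4,R7
A3: legal
B3: violates R4,R7
C4: legal
D4: legal
E4: violates R4
F4: legal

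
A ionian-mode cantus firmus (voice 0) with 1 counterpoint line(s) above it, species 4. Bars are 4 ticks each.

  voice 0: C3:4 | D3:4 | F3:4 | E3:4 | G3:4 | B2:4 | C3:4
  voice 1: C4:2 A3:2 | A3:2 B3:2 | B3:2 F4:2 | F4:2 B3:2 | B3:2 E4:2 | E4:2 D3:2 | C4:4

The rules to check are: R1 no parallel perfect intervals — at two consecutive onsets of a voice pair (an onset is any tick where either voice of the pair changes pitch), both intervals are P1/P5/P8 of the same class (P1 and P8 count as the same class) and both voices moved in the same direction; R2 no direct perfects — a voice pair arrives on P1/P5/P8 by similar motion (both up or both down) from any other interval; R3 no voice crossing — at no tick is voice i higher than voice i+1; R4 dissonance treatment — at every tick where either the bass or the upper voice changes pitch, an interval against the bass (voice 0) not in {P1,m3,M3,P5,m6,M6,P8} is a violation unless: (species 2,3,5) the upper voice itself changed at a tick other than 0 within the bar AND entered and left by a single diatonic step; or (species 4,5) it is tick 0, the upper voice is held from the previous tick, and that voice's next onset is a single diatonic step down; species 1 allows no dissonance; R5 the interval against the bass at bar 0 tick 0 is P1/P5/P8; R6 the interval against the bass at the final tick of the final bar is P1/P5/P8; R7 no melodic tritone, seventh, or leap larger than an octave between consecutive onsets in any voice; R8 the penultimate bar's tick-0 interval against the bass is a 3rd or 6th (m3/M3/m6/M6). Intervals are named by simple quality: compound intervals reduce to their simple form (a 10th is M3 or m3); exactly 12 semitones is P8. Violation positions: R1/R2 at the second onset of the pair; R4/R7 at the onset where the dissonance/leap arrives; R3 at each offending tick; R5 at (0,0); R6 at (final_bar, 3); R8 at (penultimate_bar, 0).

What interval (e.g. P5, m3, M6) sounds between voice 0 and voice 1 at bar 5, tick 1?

voice 0=B2 voice 1=E4 -> P4

P4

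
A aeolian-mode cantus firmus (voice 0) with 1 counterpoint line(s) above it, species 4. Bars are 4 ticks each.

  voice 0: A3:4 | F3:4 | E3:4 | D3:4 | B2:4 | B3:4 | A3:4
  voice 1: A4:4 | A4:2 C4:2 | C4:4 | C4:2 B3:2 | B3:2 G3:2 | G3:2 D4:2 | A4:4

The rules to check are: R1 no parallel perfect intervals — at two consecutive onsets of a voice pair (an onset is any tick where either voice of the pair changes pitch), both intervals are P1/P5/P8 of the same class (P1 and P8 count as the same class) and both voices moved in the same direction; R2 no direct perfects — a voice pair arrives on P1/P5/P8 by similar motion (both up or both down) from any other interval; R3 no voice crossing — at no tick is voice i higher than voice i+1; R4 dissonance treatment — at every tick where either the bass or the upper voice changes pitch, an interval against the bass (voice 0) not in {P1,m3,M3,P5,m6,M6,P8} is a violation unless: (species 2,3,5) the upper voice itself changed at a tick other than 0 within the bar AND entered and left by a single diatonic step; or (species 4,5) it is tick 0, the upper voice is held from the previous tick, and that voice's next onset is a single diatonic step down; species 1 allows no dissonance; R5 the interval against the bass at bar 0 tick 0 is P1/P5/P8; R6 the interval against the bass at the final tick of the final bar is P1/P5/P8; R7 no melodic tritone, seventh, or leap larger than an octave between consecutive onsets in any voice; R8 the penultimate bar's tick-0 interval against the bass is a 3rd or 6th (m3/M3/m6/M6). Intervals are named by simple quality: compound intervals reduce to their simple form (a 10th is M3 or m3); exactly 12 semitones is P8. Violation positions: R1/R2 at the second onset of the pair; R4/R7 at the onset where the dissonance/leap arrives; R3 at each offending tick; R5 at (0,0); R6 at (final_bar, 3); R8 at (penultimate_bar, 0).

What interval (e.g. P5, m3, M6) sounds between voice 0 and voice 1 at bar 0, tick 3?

voice 0=A3 voice 1=A4 -> P8

P8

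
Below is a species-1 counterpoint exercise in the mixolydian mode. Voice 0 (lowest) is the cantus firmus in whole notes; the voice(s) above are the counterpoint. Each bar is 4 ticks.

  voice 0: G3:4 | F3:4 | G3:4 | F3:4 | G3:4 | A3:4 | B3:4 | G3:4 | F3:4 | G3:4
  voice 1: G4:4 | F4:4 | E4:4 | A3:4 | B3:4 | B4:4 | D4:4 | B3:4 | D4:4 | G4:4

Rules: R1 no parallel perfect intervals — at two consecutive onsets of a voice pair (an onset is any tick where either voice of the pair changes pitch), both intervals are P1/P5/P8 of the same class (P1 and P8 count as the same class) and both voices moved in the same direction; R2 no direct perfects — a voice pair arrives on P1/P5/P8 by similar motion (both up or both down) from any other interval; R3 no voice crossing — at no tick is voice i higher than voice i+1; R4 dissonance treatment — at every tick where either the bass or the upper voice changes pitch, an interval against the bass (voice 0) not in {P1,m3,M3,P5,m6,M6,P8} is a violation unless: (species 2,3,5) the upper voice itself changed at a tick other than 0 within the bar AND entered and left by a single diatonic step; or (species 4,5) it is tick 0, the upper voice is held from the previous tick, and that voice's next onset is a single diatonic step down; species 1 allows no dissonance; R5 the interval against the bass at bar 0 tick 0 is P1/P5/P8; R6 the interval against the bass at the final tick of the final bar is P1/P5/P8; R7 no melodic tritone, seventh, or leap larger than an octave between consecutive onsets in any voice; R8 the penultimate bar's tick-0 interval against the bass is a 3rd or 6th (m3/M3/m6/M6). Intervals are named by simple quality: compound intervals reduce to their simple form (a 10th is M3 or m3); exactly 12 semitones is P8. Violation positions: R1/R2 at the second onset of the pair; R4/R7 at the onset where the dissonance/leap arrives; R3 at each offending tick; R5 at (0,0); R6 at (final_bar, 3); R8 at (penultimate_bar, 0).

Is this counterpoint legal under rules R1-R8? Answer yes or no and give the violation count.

bar 0: v0=G3 v1=G4 (P8)
bar 1: v0=F3 v1=F4 (P8)
bar 2: v0=G3 v1=E4 (M6)
bar 3: v0=F3 v1=A3 (M3)
bar 4: v0=G3 v1=B3 (M3)
bar 5: v0=A3 v1=B4 (M2)
bar 6: v0=B3 v1=D4 (m3)
bar 7: v0=G3 v1=B3 (M3)
bar 8: v0=F3 v1=D4 (M6)
bar 9: v0=G3 v1=G4 (P8)
  R1 @ bar1.0: G3/G4 P8 -> F3/F4 P8 similar
  R4 @ bar5.0: A3/B4 M2 untreated
  R2 @ bar9.0: F3/D4 M6 -> G3/G4 P8 similar

No (3 violations)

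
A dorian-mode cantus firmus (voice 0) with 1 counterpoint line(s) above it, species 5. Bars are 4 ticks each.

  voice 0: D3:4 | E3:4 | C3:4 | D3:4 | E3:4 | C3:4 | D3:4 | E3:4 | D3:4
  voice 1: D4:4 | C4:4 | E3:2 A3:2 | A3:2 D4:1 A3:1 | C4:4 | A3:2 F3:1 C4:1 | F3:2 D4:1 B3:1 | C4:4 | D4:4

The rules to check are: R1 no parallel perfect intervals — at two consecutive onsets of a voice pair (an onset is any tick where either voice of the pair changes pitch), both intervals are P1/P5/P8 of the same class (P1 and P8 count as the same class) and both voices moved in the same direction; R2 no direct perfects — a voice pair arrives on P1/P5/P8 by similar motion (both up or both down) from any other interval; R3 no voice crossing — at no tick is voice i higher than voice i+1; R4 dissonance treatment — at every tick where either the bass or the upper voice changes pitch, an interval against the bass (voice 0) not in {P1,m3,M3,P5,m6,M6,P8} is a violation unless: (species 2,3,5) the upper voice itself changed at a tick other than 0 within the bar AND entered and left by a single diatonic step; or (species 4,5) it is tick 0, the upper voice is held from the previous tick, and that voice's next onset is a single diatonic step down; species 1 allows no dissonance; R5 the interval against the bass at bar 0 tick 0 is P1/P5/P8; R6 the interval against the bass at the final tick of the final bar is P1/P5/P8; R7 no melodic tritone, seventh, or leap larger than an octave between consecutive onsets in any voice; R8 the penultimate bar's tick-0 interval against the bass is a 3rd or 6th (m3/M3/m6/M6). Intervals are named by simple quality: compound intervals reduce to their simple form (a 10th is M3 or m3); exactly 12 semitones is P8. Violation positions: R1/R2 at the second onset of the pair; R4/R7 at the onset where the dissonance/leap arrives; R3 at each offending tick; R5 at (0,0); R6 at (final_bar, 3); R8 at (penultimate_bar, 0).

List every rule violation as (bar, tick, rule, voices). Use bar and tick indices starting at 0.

(5, 2, R4, (0, 1))

bar 0: v0=D3 v1=D4 downbeat P8
bar 1: v0=E3 v1=C4 downbeat m6
bar 2: v0=C3 v1=E3 downbeat M3
bar 3: v0=D3 v1=A3 downbeat P5
bar 4: v0=E3 v1=C4 downbeat m6
bar 5: v0=C3 v1=A3 downbeat M6
bar 6: v0=D3 v1=F3 downbeat m3
bar 7: v0=E3 v1=C4 downbeat m6
bar 8: v0=D3 v1=D4 downbeat P8
  -> R4 @ bar 5 tick 2 v(0, 1): C3/F3 P4 untreated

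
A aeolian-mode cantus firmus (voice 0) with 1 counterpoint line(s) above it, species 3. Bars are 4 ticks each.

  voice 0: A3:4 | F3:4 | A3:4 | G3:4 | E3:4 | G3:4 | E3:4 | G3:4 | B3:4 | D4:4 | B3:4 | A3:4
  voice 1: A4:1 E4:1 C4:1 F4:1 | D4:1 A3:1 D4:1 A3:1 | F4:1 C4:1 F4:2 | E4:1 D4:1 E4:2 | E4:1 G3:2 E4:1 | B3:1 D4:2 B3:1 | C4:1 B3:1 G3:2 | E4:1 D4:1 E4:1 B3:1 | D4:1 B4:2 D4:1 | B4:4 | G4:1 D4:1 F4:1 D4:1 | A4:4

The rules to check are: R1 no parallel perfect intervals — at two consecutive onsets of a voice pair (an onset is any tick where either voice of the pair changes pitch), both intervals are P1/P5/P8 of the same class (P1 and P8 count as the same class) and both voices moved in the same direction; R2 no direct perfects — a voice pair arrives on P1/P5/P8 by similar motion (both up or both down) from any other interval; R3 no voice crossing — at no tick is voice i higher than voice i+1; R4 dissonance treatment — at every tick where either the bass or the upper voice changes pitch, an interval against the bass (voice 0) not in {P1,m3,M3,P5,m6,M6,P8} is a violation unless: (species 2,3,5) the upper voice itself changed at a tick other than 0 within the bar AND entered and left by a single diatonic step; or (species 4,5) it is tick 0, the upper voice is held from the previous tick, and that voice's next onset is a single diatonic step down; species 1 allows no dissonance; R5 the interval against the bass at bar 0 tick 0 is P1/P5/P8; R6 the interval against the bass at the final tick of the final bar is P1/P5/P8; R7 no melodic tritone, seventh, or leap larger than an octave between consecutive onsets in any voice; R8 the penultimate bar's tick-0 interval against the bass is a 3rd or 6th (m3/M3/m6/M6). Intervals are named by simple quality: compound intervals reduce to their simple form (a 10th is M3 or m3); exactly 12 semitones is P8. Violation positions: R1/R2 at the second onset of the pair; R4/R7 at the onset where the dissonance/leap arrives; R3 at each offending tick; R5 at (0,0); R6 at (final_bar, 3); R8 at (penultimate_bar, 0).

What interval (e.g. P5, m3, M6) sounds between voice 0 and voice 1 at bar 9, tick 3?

M6

voice 0=D4 voice 1=B4 -> M6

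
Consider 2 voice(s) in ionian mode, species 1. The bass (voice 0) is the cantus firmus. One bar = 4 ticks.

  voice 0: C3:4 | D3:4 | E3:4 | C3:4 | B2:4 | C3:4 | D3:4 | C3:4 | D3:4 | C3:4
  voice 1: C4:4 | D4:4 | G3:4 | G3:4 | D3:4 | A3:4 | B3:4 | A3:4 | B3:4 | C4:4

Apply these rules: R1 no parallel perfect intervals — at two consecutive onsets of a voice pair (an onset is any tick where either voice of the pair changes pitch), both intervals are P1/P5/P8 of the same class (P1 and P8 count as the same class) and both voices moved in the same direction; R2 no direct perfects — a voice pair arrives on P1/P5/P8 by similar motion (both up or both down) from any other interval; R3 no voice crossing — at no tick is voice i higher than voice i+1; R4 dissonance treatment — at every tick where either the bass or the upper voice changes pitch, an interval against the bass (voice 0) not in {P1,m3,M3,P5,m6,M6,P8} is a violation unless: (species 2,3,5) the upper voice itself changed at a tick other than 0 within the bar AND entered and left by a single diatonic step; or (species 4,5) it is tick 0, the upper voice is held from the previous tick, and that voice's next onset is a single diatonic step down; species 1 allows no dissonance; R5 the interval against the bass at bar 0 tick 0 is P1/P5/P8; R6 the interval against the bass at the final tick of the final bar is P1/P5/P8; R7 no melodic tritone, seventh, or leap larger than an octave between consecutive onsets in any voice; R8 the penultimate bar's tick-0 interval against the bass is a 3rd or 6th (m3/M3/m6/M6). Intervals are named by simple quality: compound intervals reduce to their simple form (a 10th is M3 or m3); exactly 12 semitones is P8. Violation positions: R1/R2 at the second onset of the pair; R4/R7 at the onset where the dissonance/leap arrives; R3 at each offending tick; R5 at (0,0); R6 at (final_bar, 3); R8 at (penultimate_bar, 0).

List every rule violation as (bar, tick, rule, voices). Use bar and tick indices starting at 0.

(1, 0, R1, (0, 1))

bar 0: v0=C3 v1=C4 downbeat P8
bar 1: v0=D3 v1=D4 downbeat P8
bar 2: v0=E3 v1=G3 downbeat m3
bar 3: v0=C3 v1=G3 downbeat P5
bar 4: v0=B2 v1=D3 downbeat m3
bar 5: v0=C3 v1=A3 downbeat M6
bar 6: v0=D3 v1=B3 downbeat M6
bar 7: v0=C3 v1=A3 downbeat M6
bar 8: v0=D3 v1=B3 downbeat M6
bar 9: v0=C3 v1=C4 downbeat P8
  -> R1 @ bar 1 tick 0 v(0, 1): C3/C4 P8 -> D3/D4 P8 similar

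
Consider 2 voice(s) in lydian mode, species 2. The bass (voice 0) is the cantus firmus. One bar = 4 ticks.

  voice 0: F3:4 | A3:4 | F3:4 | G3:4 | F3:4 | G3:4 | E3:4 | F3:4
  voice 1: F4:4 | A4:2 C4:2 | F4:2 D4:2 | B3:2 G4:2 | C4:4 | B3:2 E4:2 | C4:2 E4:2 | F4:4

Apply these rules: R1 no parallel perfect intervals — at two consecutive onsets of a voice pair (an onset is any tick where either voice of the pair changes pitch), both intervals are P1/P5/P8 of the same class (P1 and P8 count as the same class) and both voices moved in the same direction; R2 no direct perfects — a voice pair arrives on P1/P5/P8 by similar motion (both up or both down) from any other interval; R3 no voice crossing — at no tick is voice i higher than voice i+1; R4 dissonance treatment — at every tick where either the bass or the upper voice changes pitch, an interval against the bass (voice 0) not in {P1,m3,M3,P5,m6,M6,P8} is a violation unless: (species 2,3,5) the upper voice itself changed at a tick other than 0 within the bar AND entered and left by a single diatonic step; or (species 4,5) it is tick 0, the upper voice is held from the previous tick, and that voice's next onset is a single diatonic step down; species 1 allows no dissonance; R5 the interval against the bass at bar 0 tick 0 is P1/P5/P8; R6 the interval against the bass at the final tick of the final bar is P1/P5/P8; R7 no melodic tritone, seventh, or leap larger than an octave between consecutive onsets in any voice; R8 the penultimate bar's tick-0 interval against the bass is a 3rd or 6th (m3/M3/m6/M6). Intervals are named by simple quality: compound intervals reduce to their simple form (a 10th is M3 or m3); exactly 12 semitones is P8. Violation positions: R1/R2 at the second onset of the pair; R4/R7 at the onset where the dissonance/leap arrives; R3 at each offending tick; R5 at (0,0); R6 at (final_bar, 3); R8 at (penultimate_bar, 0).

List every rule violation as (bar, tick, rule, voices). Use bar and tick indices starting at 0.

bar 0: v0=F3 v1=F4 downbeat P8
bar 1: v0=A3 v1=A4 downbeat P8
bar 2: v0=F3 v1=F4 downbeat P8
bar 3: v0=G3 v1=B3 downbeat M3
bar 4: v0=F3 v1=C4 downbeat P5
bar 5: v0=G3 v1=B3 downbeat M3
bar 6: v0=E3 v1=C4 downbeat m6
bar 7: v0=F3 v1=F4 downbeat P8
  -> R1 @ bar 1 tick 0 v(0, 1): F3/F4 P8 -> A3/A4 P8 similar
  -> R2 @ bar 4 tick 0 v(0, 1): G3/G4 P8 -> F3/C4 P5 similar
  -> R1 @ bar 7 tick 0 v(0, 1): E3/E4 P8 -> F3/F4 P8 similar

(1, 0, R1, (0, 1))
(4, 0, R2, (0, 1))
(7, 0, R1, (0, 1))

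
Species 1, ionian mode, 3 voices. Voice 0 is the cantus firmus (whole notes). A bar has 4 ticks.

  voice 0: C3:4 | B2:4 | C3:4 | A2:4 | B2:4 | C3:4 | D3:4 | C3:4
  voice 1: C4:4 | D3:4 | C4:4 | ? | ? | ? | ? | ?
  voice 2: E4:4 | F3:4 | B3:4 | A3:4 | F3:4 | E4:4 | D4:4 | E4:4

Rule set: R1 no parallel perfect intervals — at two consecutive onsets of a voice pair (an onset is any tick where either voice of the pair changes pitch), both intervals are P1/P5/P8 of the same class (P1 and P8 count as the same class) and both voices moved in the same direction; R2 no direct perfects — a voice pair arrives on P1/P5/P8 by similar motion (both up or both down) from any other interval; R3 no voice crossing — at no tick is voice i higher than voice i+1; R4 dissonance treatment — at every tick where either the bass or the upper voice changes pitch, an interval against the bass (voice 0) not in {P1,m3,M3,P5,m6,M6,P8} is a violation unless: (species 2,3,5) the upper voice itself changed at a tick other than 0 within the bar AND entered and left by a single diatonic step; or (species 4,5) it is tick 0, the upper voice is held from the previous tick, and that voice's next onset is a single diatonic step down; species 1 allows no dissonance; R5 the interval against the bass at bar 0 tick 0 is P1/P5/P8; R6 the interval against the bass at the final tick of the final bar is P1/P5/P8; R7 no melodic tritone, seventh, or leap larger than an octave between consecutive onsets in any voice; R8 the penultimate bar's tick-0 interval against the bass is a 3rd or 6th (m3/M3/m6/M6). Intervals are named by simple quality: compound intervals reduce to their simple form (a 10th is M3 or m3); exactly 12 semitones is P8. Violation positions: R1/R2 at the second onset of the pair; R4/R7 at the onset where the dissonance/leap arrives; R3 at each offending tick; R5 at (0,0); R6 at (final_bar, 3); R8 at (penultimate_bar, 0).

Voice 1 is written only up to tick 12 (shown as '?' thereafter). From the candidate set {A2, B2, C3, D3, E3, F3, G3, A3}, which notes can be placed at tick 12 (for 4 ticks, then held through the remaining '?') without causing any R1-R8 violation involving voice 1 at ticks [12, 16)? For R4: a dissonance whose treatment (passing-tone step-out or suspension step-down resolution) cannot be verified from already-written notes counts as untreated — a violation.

{C3, F3}

A2: violates R1,R2,R7
B2: violates R4,R7
C3: legal
D3: violates R2,R4,R7
E3: violates R2
F3: legal
G3: violates R4
A3: violates R1,R2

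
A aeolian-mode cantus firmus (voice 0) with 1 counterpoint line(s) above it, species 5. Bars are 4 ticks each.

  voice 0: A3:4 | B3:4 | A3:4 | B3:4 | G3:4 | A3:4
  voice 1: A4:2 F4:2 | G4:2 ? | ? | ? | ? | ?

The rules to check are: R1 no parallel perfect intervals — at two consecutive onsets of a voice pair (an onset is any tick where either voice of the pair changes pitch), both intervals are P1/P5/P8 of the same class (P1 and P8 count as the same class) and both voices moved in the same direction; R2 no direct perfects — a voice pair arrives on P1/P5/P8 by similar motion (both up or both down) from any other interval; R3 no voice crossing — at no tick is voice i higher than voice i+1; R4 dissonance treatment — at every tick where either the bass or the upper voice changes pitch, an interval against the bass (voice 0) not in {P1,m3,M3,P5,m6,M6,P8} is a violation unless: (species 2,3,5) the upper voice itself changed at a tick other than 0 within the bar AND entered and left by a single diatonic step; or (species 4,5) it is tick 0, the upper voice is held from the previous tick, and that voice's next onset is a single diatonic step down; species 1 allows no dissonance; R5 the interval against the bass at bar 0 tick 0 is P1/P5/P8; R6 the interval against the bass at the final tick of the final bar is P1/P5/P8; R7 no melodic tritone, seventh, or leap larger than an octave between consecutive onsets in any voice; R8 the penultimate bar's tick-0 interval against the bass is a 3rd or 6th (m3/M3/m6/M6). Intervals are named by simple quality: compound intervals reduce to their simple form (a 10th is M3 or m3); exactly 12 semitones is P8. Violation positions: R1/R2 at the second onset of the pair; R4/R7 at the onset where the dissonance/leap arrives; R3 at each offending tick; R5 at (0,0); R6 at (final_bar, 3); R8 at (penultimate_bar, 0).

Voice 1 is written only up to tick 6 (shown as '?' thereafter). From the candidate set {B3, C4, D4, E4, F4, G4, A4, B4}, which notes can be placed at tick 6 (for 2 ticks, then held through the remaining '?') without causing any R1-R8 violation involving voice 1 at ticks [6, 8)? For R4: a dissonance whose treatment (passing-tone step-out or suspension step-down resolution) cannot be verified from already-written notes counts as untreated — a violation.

B3: legal
C4: violates R4
D4: legal
E4: violates R4
F4: violates R4
G4: legal
A4: violates R4
B4: legal

{B3, B4, D4, G4}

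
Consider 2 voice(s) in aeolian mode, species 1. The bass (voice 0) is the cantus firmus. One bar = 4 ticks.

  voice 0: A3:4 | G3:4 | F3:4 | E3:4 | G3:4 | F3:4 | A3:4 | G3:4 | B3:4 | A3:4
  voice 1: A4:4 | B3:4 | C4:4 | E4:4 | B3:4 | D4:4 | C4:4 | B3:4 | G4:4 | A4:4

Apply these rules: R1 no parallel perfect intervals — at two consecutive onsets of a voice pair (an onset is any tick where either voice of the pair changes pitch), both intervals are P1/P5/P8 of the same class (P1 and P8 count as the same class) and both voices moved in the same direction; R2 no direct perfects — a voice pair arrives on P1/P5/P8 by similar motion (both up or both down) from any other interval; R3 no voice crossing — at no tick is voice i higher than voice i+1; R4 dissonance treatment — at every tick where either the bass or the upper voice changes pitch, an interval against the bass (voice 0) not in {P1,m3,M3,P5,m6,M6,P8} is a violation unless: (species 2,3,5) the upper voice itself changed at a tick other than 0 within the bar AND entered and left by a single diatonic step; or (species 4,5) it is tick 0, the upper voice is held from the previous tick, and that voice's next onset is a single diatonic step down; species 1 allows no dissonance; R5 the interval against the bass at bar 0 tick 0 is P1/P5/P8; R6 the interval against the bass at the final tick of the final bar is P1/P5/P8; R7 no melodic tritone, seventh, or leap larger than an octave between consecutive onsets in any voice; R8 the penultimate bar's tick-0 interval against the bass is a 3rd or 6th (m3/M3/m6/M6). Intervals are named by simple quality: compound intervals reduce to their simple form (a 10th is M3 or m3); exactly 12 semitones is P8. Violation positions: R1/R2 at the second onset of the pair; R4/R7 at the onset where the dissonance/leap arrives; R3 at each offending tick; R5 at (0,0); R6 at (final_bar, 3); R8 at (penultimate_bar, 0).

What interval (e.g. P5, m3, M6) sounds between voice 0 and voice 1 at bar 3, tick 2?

P8

voice 0=E3 voice 1=E4 -> P8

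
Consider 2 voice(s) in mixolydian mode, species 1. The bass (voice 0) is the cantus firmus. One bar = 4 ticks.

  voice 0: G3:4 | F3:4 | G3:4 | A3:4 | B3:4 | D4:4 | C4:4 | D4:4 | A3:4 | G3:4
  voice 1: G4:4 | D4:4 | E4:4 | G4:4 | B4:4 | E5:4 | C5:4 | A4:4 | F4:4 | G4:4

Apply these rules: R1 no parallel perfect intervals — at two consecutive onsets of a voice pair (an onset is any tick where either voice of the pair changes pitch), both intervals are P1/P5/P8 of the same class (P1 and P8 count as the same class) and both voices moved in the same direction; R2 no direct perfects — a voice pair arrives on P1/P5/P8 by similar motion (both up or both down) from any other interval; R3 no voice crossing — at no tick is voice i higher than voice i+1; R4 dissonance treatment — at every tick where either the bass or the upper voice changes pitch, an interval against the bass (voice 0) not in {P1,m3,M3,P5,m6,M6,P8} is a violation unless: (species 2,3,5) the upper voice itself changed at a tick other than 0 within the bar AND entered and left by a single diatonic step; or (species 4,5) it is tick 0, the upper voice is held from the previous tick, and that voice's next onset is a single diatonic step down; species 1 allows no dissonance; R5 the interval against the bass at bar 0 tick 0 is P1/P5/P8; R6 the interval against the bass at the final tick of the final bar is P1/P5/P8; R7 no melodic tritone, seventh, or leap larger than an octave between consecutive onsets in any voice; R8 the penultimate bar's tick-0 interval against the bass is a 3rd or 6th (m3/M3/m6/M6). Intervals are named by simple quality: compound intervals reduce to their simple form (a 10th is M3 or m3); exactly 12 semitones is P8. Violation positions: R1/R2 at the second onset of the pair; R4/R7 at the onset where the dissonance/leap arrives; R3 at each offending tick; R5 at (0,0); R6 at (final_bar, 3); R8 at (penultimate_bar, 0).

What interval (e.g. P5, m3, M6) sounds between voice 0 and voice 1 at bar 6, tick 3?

voice 0=C4 voice 1=C5 -> P8

P8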